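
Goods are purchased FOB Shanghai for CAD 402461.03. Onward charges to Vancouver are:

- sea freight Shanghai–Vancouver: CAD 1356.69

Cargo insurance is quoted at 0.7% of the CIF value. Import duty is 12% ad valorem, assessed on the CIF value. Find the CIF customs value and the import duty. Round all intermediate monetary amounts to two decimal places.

CIF value: CAD 406664.37; import duty: CAD 48799.72

Let C be the CIF value. C = FOB price + freight + 0.7% × C
C − 0.7% × C = 402461.03 + 1356.69
0.993 × C = 403817.72
C = 403817.72 / 0.993 = 406664.37
Insurance premium = 0.7% × 406664.37 = 2846.65
Import duty = 406664.37 × 12% = 48799.72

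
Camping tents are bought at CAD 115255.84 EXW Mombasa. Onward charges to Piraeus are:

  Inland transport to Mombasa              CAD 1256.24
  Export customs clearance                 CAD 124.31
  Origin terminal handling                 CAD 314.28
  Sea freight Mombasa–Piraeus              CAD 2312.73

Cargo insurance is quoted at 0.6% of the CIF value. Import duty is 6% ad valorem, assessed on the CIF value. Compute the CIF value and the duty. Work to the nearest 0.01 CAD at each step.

CIF value: CAD 119983.30; import duty: CAD 7199.00

Let C be the CIF value. C = EXW price + pre-shipment costs + freight + 0.6% × C
C − 0.6% × C = 115255.84 + 1256.24 + 124.31 + 314.28 + 2312.73
0.994 × C = 119263.40
C = 119263.40 / 0.994 = 119983.30
Insurance premium = 0.6% × 119983.30 = 719.90
Import duty = 119983.30 × 6% = 7199.00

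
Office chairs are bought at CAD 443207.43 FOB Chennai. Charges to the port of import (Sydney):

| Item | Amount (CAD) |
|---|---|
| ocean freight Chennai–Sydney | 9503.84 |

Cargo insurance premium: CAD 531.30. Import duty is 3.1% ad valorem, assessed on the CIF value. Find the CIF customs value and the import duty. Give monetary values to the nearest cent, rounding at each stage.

CIF = FOB price + freight + insurance
CIF = 443207.43 + 9503.84 + 531.30 = 453242.57
Import duty = 453242.57 × 3.1% = 14050.52

CIF value: CAD 453242.57; import duty: CAD 14050.52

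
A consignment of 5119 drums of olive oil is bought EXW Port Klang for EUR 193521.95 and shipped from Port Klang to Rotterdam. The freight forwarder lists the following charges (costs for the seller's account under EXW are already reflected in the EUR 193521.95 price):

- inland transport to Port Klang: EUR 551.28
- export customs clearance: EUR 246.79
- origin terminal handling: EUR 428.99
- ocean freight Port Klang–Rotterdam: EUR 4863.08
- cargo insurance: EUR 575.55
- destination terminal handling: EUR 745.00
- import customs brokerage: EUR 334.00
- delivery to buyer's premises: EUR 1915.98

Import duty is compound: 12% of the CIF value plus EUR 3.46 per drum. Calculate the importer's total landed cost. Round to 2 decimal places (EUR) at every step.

EXW: the seller makes goods available at their premises; the buyer bears all onward costs.
CIF value = EXW price + inland to port + export clearance + origin terminal + freight + insurance = 193521.95 + 551.28 + 246.79 + 428.99 + 4863.08 + 575.55 = 200187.64
Ad valorem component: 200187.64 × 12% = 24022.52
Specific component: 5119 × 3.46 = 17711.74
Import duty = 24022.52 + 17711.74 = 41734.26
Buyer bears: inland to port 551.28 + export clearance 246.79 + origin terminal 428.99 + freight 4863.08 + insurance 575.55 + destination terminal 745.00 + brokerage 334.00 + delivery 1915.98 + duty 41734.26 = 51394.93
Landed cost = invoice 193521.95 + 51394.93 = 244916.88

Total landed cost: EUR 244916.88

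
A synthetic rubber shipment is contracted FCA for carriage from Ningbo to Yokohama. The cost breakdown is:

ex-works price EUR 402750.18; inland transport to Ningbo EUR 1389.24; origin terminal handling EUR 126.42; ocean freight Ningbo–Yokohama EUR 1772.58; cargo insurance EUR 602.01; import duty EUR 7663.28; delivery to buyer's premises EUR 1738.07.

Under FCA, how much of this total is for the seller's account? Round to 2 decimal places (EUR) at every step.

Seller's account: EUR 404139.42

FCA: the seller delivers export-cleared goods to the carrier; the buyer bears costs from that point.
Seller's account: goods 402750.18 + inland to port 1389.24 = 404139.42
Buyer's account: origin terminal 126.42 + freight 1772.58 + insurance 602.01 + duty 7663.28 + delivery 1738.07 = 11902.36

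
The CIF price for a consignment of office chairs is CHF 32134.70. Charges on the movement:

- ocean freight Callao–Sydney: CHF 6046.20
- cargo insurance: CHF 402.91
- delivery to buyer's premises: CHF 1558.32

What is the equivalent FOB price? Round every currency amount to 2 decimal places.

Not relevant to the conversion: delivery — on the buyer under both terms; not part of either seller's price.
From CIF to FOB, the seller no longer bears: freight, insurance.
FOB price = 32134.70 − 6046.20 − 402.91 = 25685.59

FOB price: CHF 25685.59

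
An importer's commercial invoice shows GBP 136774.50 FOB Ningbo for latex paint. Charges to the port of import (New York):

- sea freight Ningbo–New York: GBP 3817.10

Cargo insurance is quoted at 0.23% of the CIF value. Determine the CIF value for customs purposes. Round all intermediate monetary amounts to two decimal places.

Let C be the CIF value. C = FOB price + freight + 0.23% × C
C − 0.23% × C = 136774.50 + 3817.10
0.9977 × C = 140591.60
C = 140591.60 / 0.9977 = 140915.71
Insurance premium = 0.23% × 140915.71 = 324.11

CIF value: GBP 140915.71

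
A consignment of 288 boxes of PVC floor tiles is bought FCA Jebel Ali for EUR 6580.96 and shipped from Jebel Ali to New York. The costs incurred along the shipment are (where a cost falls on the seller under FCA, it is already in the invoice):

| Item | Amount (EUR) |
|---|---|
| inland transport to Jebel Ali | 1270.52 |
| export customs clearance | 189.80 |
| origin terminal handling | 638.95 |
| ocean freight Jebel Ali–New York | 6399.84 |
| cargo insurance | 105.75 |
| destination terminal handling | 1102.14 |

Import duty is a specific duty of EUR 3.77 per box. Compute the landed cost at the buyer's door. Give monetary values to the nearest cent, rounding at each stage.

FCA: the seller delivers export-cleared goods to the carrier; the buyer bears costs from that point.
Already in the invoice (seller's account under FCA): inland to port, export clearance — exclude.
CIF value = FCA price + origin terminal + freight + insurance = 6580.96 + 638.95 + 6399.84 + 105.75 = 13725.50
Import duty = 288 × 3.77 = 1085.76
Buyer bears: origin terminal 638.95 + freight 6399.84 + insurance 105.75 + destination terminal 1102.14 + duty 1085.76 = 9332.44
Landed cost = invoice 6580.96 + 9332.44 = 15913.40

Total landed cost: EUR 15913.40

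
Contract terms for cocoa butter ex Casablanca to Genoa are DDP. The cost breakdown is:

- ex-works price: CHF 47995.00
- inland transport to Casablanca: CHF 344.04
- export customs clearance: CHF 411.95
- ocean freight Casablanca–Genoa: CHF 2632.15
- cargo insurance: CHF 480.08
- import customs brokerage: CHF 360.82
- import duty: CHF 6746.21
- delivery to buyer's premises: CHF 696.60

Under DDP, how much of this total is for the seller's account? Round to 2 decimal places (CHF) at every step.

Seller's account: CHF 59666.85

DDP: the seller bears all costs including import duty.
Seller's account: goods 47995.00 + inland to port 344.04 + export clearance 411.95 + freight 2632.15 + insurance 480.08 + brokerage 360.82 + duty 6746.21 + delivery 696.60 = 59666.85
Buyer's account: 0.00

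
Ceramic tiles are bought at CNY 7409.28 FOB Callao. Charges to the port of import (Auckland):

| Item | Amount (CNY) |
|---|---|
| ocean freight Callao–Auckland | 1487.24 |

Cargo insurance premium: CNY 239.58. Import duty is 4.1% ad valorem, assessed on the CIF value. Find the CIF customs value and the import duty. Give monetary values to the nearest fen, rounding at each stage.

CIF = FOB price + freight + insurance
CIF = 7409.28 + 1487.24 + 239.58 = 9136.10
Import duty = 9136.10 × 4.1% = 374.58

CIF value: CNY 9136.10; import duty: CNY 374.58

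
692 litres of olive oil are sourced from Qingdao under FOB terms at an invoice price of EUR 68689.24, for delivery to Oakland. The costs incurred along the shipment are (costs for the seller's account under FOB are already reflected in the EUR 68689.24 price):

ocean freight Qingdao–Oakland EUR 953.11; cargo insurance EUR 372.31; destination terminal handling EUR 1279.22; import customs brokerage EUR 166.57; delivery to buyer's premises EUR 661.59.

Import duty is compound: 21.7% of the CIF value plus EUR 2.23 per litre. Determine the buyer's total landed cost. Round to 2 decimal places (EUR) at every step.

FOB: the seller bears costs until goods are on board at the origin port; the buyer bears freight, insurance and all costs thereafter.
CIF value = FOB price + freight + insurance = 68689.24 + 953.11 + 372.31 = 70014.66
Ad valorem component: 70014.66 × 21.7% = 15193.18
Specific component: 692 × 2.23 = 1543.16
Import duty = 15193.18 + 1543.16 = 16736.34
Buyer bears: freight 953.11 + insurance 372.31 + destination terminal 1279.22 + brokerage 166.57 + delivery 661.59 + duty 16736.34 = 20169.14
Landed cost = invoice 68689.24 + 20169.14 = 88858.38

Total landed cost: EUR 88858.38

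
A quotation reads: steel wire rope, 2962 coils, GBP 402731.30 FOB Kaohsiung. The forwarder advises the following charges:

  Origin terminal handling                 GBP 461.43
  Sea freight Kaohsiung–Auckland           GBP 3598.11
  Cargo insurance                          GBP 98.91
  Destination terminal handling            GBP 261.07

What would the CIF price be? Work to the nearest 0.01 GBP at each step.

Not relevant to the conversion: origin terminal — on the seller under both FOB and CIF; already in the FOB price and stays in the CIF price. destination terminal — on the buyer under both terms; not part of either seller's price.
From FOB to CIF, the seller additionally bears: freight, insurance.
CIF price = 402731.30 + 3598.11 + 98.91 = 406428.32

CIF price: GBP 406428.32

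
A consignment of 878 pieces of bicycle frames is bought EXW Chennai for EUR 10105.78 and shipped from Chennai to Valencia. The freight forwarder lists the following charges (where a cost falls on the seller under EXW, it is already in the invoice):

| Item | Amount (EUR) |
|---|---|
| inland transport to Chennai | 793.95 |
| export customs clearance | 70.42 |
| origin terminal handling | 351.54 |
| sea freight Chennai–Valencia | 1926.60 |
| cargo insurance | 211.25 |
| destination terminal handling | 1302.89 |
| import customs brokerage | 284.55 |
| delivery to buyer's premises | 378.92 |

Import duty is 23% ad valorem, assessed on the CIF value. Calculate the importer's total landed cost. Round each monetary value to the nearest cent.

EXW: the seller makes goods available at their premises; the buyer bears all onward costs.
CIF value = EXW price + inland to port + export clearance + origin terminal + freight + insurance = 10105.78 + 793.95 + 70.42 + 351.54 + 1926.60 + 211.25 = 13459.54
Import duty = 13459.54 × 23% = 3095.69
Buyer bears: inland to port 793.95 + export clearance 70.42 + origin terminal 351.54 + freight 1926.60 + insurance 211.25 + destination terminal 1302.89 + brokerage 284.55 + delivery 378.92 + duty 3095.69 = 8415.81
Landed cost = invoice 10105.78 + 8415.81 = 18521.59

Total landed cost: EUR 18521.59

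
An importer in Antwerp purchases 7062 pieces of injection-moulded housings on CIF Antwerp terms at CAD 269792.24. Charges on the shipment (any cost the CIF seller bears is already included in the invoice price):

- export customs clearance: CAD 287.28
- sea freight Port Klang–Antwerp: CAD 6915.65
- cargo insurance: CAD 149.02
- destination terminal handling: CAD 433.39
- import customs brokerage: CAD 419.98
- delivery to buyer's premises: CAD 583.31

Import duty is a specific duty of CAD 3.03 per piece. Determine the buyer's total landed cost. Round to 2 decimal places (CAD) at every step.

CIF: the seller pays costs through ocean freight and marine insurance to the destination port.
Already in the invoice (seller's account under CIF): export clearance, freight, insurance — exclude.
The CIF price already equals the CIF value: 269792.24
Import duty = 7062 × 3.03 = 21397.86
Buyer bears: destination terminal 433.39 + brokerage 419.98 + delivery 583.31 + duty 21397.86 = 22834.54
Landed cost = invoice 269792.24 + 22834.54 = 292626.78

Total landed cost: CAD 292626.78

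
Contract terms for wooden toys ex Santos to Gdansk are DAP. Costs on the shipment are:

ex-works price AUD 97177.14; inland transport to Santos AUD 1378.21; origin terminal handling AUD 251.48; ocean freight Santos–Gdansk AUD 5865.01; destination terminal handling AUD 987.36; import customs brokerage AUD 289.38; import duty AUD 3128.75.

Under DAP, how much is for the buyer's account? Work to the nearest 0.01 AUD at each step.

DAP: the seller bears all costs to the named destination except import duty and clearance.
Seller's account: goods 97177.14 + inland to port 1378.21 + origin terminal 251.48 + freight 5865.01 + destination terminal 987.36 = 105659.20
Buyer's account: brokerage 289.38 + duty 3128.75 = 3418.13

Buyer's account: AUD 3418.13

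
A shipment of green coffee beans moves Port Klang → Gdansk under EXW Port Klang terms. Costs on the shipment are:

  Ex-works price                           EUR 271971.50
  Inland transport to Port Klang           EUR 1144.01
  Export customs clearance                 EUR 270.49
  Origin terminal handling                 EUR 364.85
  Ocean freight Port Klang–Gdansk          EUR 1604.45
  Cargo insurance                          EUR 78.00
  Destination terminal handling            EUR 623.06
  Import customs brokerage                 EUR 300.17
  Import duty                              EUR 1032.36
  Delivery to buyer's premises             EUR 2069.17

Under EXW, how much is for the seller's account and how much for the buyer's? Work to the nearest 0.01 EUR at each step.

EXW: the seller makes goods available at their premises; the buyer bears all onward costs.
Seller's account: goods 271971.50 = 271971.50
Buyer's account: inland to port 1144.01 + export clearance 270.49 + origin terminal 364.85 + freight 1604.45 + insurance 78.00 + destination terminal 623.06 + brokerage 300.17 + duty 1032.36 + delivery 2069.17 = 7486.56

Seller: EUR 271971.50; buyer: EUR 7486.56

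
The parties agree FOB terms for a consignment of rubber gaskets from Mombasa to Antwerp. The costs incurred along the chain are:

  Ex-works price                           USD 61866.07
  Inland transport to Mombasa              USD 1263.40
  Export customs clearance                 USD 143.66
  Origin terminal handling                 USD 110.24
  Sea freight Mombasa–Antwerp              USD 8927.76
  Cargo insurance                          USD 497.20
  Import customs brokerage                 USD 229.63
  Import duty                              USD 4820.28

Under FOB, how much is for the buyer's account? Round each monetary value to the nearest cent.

Buyer's account: USD 14474.87

FOB: the seller bears costs until goods are on board at the origin port; the buyer bears freight, insurance and all costs thereafter.
Seller's account: goods 61866.07 + inland to port 1263.40 + export clearance 143.66 + origin terminal 110.24 = 63383.37
Buyer's account: freight 8927.76 + insurance 497.20 + brokerage 229.63 + duty 4820.28 = 14474.87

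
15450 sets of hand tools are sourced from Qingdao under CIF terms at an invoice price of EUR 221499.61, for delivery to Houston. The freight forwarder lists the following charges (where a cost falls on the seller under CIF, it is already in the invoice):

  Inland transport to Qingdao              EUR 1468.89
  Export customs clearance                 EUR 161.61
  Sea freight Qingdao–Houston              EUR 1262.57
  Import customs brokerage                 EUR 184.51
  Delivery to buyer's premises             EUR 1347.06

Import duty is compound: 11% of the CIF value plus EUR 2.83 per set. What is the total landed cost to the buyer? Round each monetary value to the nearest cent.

CIF: the seller pays costs through ocean freight and marine insurance to the destination port.
Already in the invoice (seller's account under CIF): inland to port, export clearance, freight — exclude.
The CIF price already equals the CIF value: 221499.61
Ad valorem component: 221499.61 × 11% = 24364.96
Specific component: 15450 × 2.83 = 43723.50
Import duty = 24364.96 + 43723.50 = 68088.46
Buyer bears: brokerage 184.51 + delivery 1347.06 + duty 68088.46 = 69620.03
Landed cost = invoice 221499.61 + 69620.03 = 291119.64

Total landed cost: EUR 291119.64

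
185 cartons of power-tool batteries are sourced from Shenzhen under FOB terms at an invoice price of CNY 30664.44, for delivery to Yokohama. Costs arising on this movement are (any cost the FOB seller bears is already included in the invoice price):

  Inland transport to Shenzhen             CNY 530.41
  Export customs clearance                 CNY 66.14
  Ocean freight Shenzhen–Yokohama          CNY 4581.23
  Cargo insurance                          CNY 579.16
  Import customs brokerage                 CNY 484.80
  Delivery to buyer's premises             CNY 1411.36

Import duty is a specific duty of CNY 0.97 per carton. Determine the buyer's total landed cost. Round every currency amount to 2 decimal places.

Total landed cost: CNY 37900.44

FOB: the seller bears costs until goods are on board at the origin port; the buyer bears freight, insurance and all costs thereafter.
Already in the invoice (seller's account under FOB): inland to port, export clearance — exclude.
CIF value = FOB price + freight + insurance = 30664.44 + 4581.23 + 579.16 = 35824.83
Import duty = 185 × 0.97 = 179.45
Buyer bears: freight 4581.23 + insurance 579.16 + brokerage 484.80 + delivery 1411.36 + duty 179.45 = 7236.00
Landed cost = invoice 30664.44 + 7236.00 = 37900.44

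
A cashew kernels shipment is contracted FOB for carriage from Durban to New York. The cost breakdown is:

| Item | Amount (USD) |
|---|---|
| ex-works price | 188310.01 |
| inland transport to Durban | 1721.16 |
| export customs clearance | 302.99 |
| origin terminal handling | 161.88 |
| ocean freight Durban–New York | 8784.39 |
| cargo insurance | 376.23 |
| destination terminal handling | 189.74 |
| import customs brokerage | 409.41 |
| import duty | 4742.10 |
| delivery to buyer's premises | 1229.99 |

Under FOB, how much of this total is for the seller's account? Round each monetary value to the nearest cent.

Seller's account: USD 190496.04

FOB: the seller bears costs until goods are on board at the origin port; the buyer bears freight, insurance and all costs thereafter.
Seller's account: goods 188310.01 + inland to port 1721.16 + export clearance 302.99 + origin terminal 161.88 = 190496.04
Buyer's account: freight 8784.39 + insurance 376.23 + destination terminal 189.74 + brokerage 409.41 + duty 4742.10 + delivery 1229.99 = 15731.86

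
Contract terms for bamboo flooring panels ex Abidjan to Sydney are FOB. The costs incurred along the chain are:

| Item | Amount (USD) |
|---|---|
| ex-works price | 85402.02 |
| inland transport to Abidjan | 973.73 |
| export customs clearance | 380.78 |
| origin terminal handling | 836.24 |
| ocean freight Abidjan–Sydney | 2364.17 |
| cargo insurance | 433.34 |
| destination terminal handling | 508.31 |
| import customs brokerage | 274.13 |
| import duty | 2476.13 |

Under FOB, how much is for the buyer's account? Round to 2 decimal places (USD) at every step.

Buyer's account: USD 6056.08

FOB: the seller bears costs until goods are on board at the origin port; the buyer bears freight, insurance and all costs thereafter.
Seller's account: goods 85402.02 + inland to port 973.73 + export clearance 380.78 + origin terminal 836.24 = 87592.77
Buyer's account: freight 2364.17 + insurance 433.34 + destination terminal 508.31 + brokerage 274.13 + duty 2476.13 = 6056.08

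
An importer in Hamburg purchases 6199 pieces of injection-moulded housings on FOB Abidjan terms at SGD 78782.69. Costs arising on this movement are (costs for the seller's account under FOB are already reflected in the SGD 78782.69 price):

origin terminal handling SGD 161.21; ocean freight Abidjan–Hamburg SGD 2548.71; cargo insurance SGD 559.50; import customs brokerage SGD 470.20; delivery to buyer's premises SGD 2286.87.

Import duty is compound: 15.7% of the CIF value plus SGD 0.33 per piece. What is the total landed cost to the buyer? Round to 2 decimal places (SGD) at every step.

Total landed cost: SGD 99550.51

FOB: the seller bears costs until goods are on board at the origin port; the buyer bears freight, insurance and all costs thereafter.
Already in the invoice (seller's account under FOB): origin terminal — exclude.
CIF value = FOB price + freight + insurance = 78782.69 + 2548.71 + 559.50 = 81890.90
Ad valorem component: 81890.90 × 15.7% = 12856.87
Specific component: 6199 × 0.33 = 2045.67
Import duty = 12856.87 + 2045.67 = 14902.54
Buyer bears: freight 2548.71 + insurance 559.50 + brokerage 470.20 + delivery 2286.87 + duty 14902.54 = 20767.82
Landed cost = invoice 78782.69 + 20767.82 = 99550.51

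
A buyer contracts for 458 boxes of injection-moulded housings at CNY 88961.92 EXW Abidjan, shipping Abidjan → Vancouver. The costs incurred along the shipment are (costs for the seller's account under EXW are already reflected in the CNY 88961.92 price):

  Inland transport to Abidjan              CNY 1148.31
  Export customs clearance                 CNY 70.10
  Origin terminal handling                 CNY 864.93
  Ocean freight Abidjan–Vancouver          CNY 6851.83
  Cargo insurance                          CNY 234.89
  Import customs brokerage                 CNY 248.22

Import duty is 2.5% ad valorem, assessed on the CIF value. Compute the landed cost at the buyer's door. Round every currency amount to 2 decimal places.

Total landed cost: CNY 100833.50

EXW: the seller makes goods available at their premises; the buyer bears all onward costs.
CIF value = EXW price + inland to port + export clearance + origin terminal + freight + insurance = 88961.92 + 1148.31 + 70.10 + 864.93 + 6851.83 + 234.89 = 98131.98
Import duty = 98131.98 × 2.5% = 2453.30
Buyer bears: inland to port 1148.31 + export clearance 70.10 + origin terminal 864.93 + freight 6851.83 + insurance 234.89 + brokerage 248.22 + duty 2453.30 = 11871.58
Landed cost = invoice 88961.92 + 11871.58 = 100833.50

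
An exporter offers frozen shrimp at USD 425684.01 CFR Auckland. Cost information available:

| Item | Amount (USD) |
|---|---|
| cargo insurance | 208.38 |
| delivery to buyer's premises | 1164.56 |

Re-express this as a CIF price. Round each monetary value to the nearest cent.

CIF price: USD 425892.39

Not relevant to the conversion: delivery — on the buyer under both terms; not part of either seller's price.
From CFR to CIF, the seller additionally bears: insurance.
CIF price = 425684.01 + 208.38 = 425892.39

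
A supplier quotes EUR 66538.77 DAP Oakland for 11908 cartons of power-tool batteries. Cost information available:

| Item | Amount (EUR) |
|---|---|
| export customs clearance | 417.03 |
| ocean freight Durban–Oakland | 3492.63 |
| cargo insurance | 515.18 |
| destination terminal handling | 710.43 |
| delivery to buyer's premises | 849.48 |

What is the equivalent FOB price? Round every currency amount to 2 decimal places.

Not relevant to the conversion: export clearance — on the seller under both DAP and FOB; already in the DAP price and stays in the FOB price.
From DAP to FOB, the seller no longer bears: freight, insurance, destination terminal, delivery.
FOB price = 66538.77 − 3492.63 − 515.18 − 710.43 − 849.48 = 60971.05

FOB price: EUR 60971.05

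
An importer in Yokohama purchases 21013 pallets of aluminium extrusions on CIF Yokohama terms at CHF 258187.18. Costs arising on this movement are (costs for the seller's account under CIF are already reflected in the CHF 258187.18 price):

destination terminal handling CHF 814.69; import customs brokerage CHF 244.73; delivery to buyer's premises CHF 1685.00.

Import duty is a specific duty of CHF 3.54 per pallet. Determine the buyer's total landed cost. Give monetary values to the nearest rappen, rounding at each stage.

Total landed cost: CHF 335317.62

CIF: the seller pays costs through ocean freight and marine insurance to the destination port.
The CIF price already equals the CIF value: 258187.18
Import duty = 21013 × 3.54 = 74386.02
Buyer bears: destination terminal 814.69 + brokerage 244.73 + delivery 1685.00 + duty 74386.02 = 77130.44
Landed cost = invoice 258187.18 + 77130.44 = 335317.62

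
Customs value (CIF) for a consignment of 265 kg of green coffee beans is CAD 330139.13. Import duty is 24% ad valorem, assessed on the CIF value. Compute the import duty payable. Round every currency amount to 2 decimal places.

Import duty: CAD 79233.39

Import duty = 330139.13 × 24% = 79233.39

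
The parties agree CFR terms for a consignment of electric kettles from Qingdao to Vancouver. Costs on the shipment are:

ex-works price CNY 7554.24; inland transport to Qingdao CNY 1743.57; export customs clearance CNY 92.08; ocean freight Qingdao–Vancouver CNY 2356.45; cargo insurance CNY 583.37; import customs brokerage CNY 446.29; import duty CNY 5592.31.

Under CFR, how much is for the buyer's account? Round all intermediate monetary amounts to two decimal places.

CFR: the seller pays costs through ocean freight to the destination port, but not insurance.
Seller's account: goods 7554.24 + inland to port 1743.57 + export clearance 92.08 + freight 2356.45 = 11746.34
Buyer's account: insurance 583.37 + brokerage 446.29 + duty 5592.31 = 6621.97

Buyer's account: CNY 6621.97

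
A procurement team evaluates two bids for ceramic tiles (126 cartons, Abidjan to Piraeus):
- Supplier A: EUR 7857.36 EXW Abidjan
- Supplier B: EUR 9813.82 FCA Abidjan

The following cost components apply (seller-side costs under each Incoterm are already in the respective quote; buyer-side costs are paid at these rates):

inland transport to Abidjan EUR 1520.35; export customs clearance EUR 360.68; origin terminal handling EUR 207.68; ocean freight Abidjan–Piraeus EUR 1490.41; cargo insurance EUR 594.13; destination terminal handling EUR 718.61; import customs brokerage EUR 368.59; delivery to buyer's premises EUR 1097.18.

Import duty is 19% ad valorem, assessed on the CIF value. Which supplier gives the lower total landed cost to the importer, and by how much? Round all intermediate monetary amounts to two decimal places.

Supplier A is cheaper by EUR 89.76

Supplier A (EXW):
CIF value = EXW price + inland to port + export clearance + origin terminal + freight + insurance = 7857.36 + 1520.35 + 360.68 + 207.68 + 1490.41 + 594.13 = 12030.61
Import duty = 12030.61 × 19% = 2285.82
Buyer bears (A): 1520.35 + 360.68 + 207.68 + 1490.41 + 594.13 + 718.61 + 368.59 + 1097.18 = 6357.63
Landed cost (A) = invoice 7857.36 + 6357.63 + duty 2285.82 = 16500.81
Supplier B (FCA):
CIF value = FCA price + origin terminal + freight + insurance = 9813.82 + 207.68 + 1490.41 + 594.13 = 12106.04
Import duty = 12106.04 × 19% = 2300.15
Buyer bears (B): 207.68 + 1490.41 + 594.13 + 718.61 + 368.59 + 1097.18 = 4476.60
Landed cost (B) = invoice 9813.82 + 4476.60 + duty 2300.15 = 16590.57
Difference = |16500.81 − 16590.57| = 89.76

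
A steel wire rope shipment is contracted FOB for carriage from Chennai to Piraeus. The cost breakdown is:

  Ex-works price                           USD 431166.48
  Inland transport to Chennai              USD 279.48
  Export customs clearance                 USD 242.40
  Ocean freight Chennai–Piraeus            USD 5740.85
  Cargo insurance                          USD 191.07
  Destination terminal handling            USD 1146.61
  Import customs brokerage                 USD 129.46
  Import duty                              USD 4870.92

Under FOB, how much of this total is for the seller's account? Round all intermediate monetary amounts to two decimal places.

FOB: the seller bears costs until goods are on board at the origin port; the buyer bears freight, insurance and all costs thereafter.
Seller's account: goods 431166.48 + inland to port 279.48 + export clearance 242.40 = 431688.36
Buyer's account: freight 5740.85 + insurance 191.07 + destination terminal 1146.61 + brokerage 129.46 + duty 4870.92 = 12078.91

Seller's account: USD 431688.36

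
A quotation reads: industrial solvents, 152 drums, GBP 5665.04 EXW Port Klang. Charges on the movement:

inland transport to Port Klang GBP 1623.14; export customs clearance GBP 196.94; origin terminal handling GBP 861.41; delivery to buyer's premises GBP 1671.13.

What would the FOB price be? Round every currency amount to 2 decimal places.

Not relevant to the conversion: delivery — on the buyer under both terms; not part of either seller's price.
From EXW to FOB, the seller additionally bears: inland to port, export clearance, origin terminal.
FOB price = 5665.04 + 1623.14 + 196.94 + 861.41 = 8346.53

FOB price: GBP 8346.53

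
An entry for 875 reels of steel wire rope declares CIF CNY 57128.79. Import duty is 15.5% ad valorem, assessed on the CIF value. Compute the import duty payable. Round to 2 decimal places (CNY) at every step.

Import duty: CNY 8854.96

Import duty = 57128.79 × 15.5% = 8854.96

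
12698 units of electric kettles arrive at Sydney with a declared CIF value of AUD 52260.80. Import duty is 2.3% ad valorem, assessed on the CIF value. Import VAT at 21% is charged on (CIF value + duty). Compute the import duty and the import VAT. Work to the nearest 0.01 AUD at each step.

Import duty = 52260.80 × 2.3% = 1202.00
VAT base = CIF + duty = 52260.80 + 1202.00 = 53462.80
Import VAT = 53462.80 × 21% = 11227.19

Import duty: AUD 1202.00; import VAT: AUD 11227.19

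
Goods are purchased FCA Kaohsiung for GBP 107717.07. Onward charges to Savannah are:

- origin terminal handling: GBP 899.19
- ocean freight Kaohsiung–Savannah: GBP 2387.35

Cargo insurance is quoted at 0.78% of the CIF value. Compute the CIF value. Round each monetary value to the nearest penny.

Let C be the CIF value. C = FCA price + pre-shipment costs + freight + 0.78% × C
C − 0.78% × C = 107717.07 + 899.19 + 2387.35
0.9922 × C = 111003.61
C = 111003.61 / 0.9922 = 111876.24
Insurance premium = 0.78% × 111876.24 = 872.63

CIF value: GBP 111876.24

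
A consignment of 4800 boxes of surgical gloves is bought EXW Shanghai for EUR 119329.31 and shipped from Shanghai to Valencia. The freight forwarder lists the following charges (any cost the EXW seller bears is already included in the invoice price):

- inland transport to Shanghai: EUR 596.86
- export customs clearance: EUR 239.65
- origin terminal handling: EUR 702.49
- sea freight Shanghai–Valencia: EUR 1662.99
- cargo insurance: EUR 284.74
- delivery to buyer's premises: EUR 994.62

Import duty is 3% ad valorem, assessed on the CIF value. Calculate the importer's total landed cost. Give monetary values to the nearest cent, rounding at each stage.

Total landed cost: EUR 127495.14

EXW: the seller makes goods available at their premises; the buyer bears all onward costs.
CIF value = EXW price + inland to port + export clearance + origin terminal + freight + insurance = 119329.31 + 596.86 + 239.65 + 702.49 + 1662.99 + 284.74 = 122816.04
Import duty = 122816.04 × 3% = 3684.48
Buyer bears: inland to port 596.86 + export clearance 239.65 + origin terminal 702.49 + freight 1662.99 + insurance 284.74 + delivery 994.62 + duty 3684.48 = 8165.83
Landed cost = invoice 119329.31 + 8165.83 = 127495.14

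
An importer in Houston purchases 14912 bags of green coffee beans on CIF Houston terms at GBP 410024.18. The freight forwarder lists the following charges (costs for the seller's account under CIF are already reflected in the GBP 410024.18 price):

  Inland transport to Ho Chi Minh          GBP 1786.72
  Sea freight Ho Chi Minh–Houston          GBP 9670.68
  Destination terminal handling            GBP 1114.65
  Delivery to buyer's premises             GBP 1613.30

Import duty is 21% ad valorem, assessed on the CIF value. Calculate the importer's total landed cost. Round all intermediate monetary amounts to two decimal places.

CIF: the seller pays costs through ocean freight and marine insurance to the destination port.
Already in the invoice (seller's account under CIF): inland to port, freight — exclude.
The CIF price already equals the CIF value: 410024.18
Import duty = 410024.18 × 21% = 86105.08
Buyer bears: destination terminal 1114.65 + delivery 1613.30 + duty 86105.08 = 88833.03
Landed cost = invoice 410024.18 + 88833.03 = 498857.21

Total landed cost: GBP 498857.21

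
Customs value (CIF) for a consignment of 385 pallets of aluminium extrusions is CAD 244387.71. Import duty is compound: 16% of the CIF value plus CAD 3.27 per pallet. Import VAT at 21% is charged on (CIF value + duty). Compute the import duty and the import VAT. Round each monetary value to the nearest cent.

Import duty: CAD 40360.98; import VAT: CAD 59797.22

Ad valorem component: 244387.71 × 16% = 39102.03
Specific component: 385 × 3.27 = 1258.95
Import duty = 39102.03 + 1258.95 = 40360.98
VAT base = CIF + duty = 244387.71 + 40360.98 = 284748.69
Import VAT = 284748.69 × 21% = 59797.22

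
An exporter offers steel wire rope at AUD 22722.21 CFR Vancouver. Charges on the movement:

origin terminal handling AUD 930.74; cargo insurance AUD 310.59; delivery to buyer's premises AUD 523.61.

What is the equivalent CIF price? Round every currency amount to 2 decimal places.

Not relevant to the conversion: origin terminal — on the seller under both CFR and CIF; already in the CFR price and stays in the CIF price. delivery — on the buyer under both terms; not part of either seller's price.
From CFR to CIF, the seller additionally bears: insurance.
CIF price = 22722.21 + 310.59 = 23032.80

CIF price: AUD 23032.80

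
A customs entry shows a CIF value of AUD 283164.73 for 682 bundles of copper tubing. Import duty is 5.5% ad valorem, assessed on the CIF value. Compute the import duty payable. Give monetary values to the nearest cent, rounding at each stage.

Import duty: AUD 15574.06

Import duty = 283164.73 × 5.5% = 15574.06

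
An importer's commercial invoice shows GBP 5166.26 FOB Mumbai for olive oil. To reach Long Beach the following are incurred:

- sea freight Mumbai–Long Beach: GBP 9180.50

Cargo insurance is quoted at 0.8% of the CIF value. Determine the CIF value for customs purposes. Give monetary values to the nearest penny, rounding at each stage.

CIF value: GBP 14462.46

Let C be the CIF value. C = FOB price + freight + 0.8% × C
C − 0.8% × C = 5166.26 + 9180.50
0.992 × C = 14346.76
C = 14346.76 / 0.992 = 14462.46
Insurance premium = 0.8% × 14462.46 = 115.70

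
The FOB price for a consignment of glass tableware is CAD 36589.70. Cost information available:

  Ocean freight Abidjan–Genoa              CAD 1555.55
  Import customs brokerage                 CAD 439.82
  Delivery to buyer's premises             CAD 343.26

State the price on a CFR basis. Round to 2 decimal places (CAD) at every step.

CFR price: CAD 38145.25

Not relevant to the conversion: delivery, brokerage — on the buyer under both terms; not part of either seller's price.
From FOB to CFR, the seller additionally bears: freight.
CFR price = 36589.70 + 1555.55 = 38145.25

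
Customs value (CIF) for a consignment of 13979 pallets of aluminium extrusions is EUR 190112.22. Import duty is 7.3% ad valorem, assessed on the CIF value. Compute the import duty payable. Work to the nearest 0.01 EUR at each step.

Import duty: EUR 13878.19

Import duty = 190112.22 × 7.3% = 13878.19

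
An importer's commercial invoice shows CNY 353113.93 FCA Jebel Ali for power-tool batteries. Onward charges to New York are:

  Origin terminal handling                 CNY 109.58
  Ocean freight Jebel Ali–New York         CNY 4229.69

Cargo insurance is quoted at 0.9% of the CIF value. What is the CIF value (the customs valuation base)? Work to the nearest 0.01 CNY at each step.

Let C be the CIF value. C = FCA price + pre-shipment costs + freight + 0.9% × C
C − 0.9% × C = 353113.93 + 109.58 + 4229.69
0.991 × C = 357453.20
C = 357453.20 / 0.991 = 360699.50
Insurance premium = 0.9% × 360699.50 = 3246.30

CIF value: CNY 360699.50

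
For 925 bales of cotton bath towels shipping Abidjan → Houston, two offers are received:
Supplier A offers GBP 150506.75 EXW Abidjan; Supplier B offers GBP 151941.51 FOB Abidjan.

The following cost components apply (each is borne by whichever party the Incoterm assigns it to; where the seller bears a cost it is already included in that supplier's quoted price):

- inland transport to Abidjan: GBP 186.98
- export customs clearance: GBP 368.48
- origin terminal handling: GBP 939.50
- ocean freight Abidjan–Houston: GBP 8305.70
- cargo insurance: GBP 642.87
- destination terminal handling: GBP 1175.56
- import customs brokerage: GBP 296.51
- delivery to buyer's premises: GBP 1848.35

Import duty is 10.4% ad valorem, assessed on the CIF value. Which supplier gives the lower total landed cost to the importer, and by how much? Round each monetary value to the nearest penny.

Supplier A (EXW):
CIF value = EXW price + inland to port + export clearance + origin terminal + freight + insurance = 150506.75 + 186.98 + 368.48 + 939.50 + 8305.70 + 642.87 = 160950.28
Import duty = 160950.28 × 10.4% = 16738.83
Buyer bears (A): 186.98 + 368.48 + 939.50 + 8305.70 + 642.87 + 1175.56 + 296.51 + 1848.35 = 13763.95
Landed cost (A) = invoice 150506.75 + 13763.95 + duty 16738.83 = 181009.53
Supplier B (FOB):
CIF value = FOB price + freight + insurance = 151941.51 + 8305.70 + 642.87 = 160890.08
Import duty = 160890.08 × 10.4% = 16732.57
Buyer bears (B): 8305.70 + 642.87 + 1175.56 + 296.51 + 1848.35 = 12268.99
Landed cost (B) = invoice 151941.51 + 12268.99 + duty 16732.57 = 180943.07
Difference = |181009.53 − 180943.07| = 66.46

Supplier B is cheaper by GBP 66.46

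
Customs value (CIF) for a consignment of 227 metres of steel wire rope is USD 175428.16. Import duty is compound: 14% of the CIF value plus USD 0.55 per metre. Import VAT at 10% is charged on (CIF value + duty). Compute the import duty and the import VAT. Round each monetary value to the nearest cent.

Import duty: USD 24684.79; import VAT: USD 20011.30

Ad valorem component: 175428.16 × 14% = 24559.94
Specific component: 227 × 0.55 = 124.85
Import duty = 24559.94 + 124.85 = 24684.79
VAT base = CIF + duty = 175428.16 + 24684.79 = 200112.95
Import VAT = 200112.95 × 10% = 20011.30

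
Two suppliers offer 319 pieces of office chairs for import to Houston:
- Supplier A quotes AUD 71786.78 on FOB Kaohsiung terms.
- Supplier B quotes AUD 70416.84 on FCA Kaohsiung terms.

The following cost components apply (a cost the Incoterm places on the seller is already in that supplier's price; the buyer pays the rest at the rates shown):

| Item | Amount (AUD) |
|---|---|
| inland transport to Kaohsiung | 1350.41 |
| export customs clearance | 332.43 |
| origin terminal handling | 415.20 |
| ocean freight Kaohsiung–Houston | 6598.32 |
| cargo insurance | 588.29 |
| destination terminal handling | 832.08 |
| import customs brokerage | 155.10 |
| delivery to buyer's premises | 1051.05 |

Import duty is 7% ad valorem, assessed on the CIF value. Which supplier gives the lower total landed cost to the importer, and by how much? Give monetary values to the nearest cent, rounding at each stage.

Supplier A (FOB):
CIF value = FOB price + freight + insurance = 71786.78 + 6598.32 + 588.29 = 78973.39
Import duty = 78973.39 × 7% = 5528.14
Buyer bears (A): 6598.32 + 588.29 + 832.08 + 155.10 + 1051.05 = 9224.84
Landed cost (A) = invoice 71786.78 + 9224.84 + duty 5528.14 = 86539.76
Supplier B (FCA):
CIF value = FCA price + origin terminal + freight + insurance = 70416.84 + 415.20 + 6598.32 + 588.29 = 78018.65
Import duty = 78018.65 × 7% = 5461.31
Buyer bears (B): 415.20 + 6598.32 + 588.29 + 832.08 + 155.10 + 1051.05 = 9640.04
Landed cost (B) = invoice 70416.84 + 9640.04 + duty 5461.31 = 85518.19
Difference = |86539.76 − 85518.19| = 1021.57

Supplier B is cheaper by AUD 1021.57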